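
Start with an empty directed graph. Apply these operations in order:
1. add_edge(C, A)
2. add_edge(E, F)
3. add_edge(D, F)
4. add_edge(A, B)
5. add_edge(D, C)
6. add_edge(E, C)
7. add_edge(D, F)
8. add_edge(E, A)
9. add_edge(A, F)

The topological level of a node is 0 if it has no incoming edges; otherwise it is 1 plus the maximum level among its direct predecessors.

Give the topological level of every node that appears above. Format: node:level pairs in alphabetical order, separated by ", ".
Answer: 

Op 1: add_edge(C, A). Edges now: 1
Op 2: add_edge(E, F). Edges now: 2
Op 3: add_edge(D, F). Edges now: 3
Op 4: add_edge(A, B). Edges now: 4
Op 5: add_edge(D, C). Edges now: 5
Op 6: add_edge(E, C). Edges now: 6
Op 7: add_edge(D, F) (duplicate, no change). Edges now: 6
Op 8: add_edge(E, A). Edges now: 7
Op 9: add_edge(A, F). Edges now: 8
Compute levels (Kahn BFS):
  sources (in-degree 0): D, E
  process D: level=0
    D->C: in-degree(C)=1, level(C)>=1
    D->F: in-degree(F)=2, level(F)>=1
  process E: level=0
    E->A: in-degree(A)=1, level(A)>=1
    E->C: in-degree(C)=0, level(C)=1, enqueue
    E->F: in-degree(F)=1, level(F)>=1
  process C: level=1
    C->A: in-degree(A)=0, level(A)=2, enqueue
  process A: level=2
    A->B: in-degree(B)=0, level(B)=3, enqueue
    A->F: in-degree(F)=0, level(F)=3, enqueue
  process B: level=3
  process F: level=3
All levels: A:2, B:3, C:1, D:0, E:0, F:3

Answer: A:2, B:3, C:1, D:0, E:0, F:3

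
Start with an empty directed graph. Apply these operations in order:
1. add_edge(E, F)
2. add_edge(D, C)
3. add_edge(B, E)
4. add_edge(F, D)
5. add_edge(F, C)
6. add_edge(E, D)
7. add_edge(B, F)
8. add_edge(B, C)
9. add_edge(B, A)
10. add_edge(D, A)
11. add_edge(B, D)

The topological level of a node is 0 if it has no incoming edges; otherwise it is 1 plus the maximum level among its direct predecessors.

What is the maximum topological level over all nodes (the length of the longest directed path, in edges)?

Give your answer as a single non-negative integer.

Answer: 4

Derivation:
Op 1: add_edge(E, F). Edges now: 1
Op 2: add_edge(D, C). Edges now: 2
Op 3: add_edge(B, E). Edges now: 3
Op 4: add_edge(F, D). Edges now: 4
Op 5: add_edge(F, C). Edges now: 5
Op 6: add_edge(E, D). Edges now: 6
Op 7: add_edge(B, F). Edges now: 7
Op 8: add_edge(B, C). Edges now: 8
Op 9: add_edge(B, A). Edges now: 9
Op 10: add_edge(D, A). Edges now: 10
Op 11: add_edge(B, D). Edges now: 11
Compute levels (Kahn BFS):
  sources (in-degree 0): B
  process B: level=0
    B->A: in-degree(A)=1, level(A)>=1
    B->C: in-degree(C)=2, level(C)>=1
    B->D: in-degree(D)=2, level(D)>=1
    B->E: in-degree(E)=0, level(E)=1, enqueue
    B->F: in-degree(F)=1, level(F)>=1
  process E: level=1
    E->D: in-degree(D)=1, level(D)>=2
    E->F: in-degree(F)=0, level(F)=2, enqueue
  process F: level=2
    F->C: in-degree(C)=1, level(C)>=3
    F->D: in-degree(D)=0, level(D)=3, enqueue
  process D: level=3
    D->A: in-degree(A)=0, level(A)=4, enqueue
    D->C: in-degree(C)=0, level(C)=4, enqueue
  process A: level=4
  process C: level=4
All levels: A:4, B:0, C:4, D:3, E:1, F:2
max level = 4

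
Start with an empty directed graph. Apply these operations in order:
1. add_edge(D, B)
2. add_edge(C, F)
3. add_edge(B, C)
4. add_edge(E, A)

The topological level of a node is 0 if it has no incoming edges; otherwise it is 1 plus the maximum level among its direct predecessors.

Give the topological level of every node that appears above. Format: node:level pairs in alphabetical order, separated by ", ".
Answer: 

Op 1: add_edge(D, B). Edges now: 1
Op 2: add_edge(C, F). Edges now: 2
Op 3: add_edge(B, C). Edges now: 3
Op 4: add_edge(E, A). Edges now: 4
Compute levels (Kahn BFS):
  sources (in-degree 0): D, E
  process D: level=0
    D->B: in-degree(B)=0, level(B)=1, enqueue
  process E: level=0
    E->A: in-degree(A)=0, level(A)=1, enqueue
  process B: level=1
    B->C: in-degree(C)=0, level(C)=2, enqueue
  process A: level=1
  process C: level=2
    C->F: in-degree(F)=0, level(F)=3, enqueue
  process F: level=3
All levels: A:1, B:1, C:2, D:0, E:0, F:3

Answer: A:1, B:1, C:2, D:0, E:0, F:3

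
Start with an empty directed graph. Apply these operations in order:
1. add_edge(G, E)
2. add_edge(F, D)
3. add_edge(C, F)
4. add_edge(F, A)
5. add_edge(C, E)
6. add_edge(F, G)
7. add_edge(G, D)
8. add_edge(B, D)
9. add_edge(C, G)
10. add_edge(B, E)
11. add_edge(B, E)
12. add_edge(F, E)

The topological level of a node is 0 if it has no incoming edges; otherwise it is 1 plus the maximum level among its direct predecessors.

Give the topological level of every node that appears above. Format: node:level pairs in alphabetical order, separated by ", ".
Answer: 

Answer: A:2, B:0, C:0, D:3, E:3, F:1, G:2

Derivation:
Op 1: add_edge(G, E). Edges now: 1
Op 2: add_edge(F, D). Edges now: 2
Op 3: add_edge(C, F). Edges now: 3
Op 4: add_edge(F, A). Edges now: 4
Op 5: add_edge(C, E). Edges now: 5
Op 6: add_edge(F, G). Edges now: 6
Op 7: add_edge(G, D). Edges now: 7
Op 8: add_edge(B, D). Edges now: 8
Op 9: add_edge(C, G). Edges now: 9
Op 10: add_edge(B, E). Edges now: 10
Op 11: add_edge(B, E) (duplicate, no change). Edges now: 10
Op 12: add_edge(F, E). Edges now: 11
Compute levels (Kahn BFS):
  sources (in-degree 0): B, C
  process B: level=0
    B->D: in-degree(D)=2, level(D)>=1
    B->E: in-degree(E)=3, level(E)>=1
  process C: level=0
    C->E: in-degree(E)=2, level(E)>=1
    C->F: in-degree(F)=0, level(F)=1, enqueue
    C->G: in-degree(G)=1, level(G)>=1
  process F: level=1
    F->A: in-degree(A)=0, level(A)=2, enqueue
    F->D: in-degree(D)=1, level(D)>=2
    F->E: in-degree(E)=1, level(E)>=2
    F->G: in-degree(G)=0, level(G)=2, enqueue
  process A: level=2
  process G: level=2
    G->D: in-degree(D)=0, level(D)=3, enqueue
    G->E: in-degree(E)=0, level(E)=3, enqueue
  process D: level=3
  process E: level=3
All levels: A:2, B:0, C:0, D:3, E:3, F:1, G:2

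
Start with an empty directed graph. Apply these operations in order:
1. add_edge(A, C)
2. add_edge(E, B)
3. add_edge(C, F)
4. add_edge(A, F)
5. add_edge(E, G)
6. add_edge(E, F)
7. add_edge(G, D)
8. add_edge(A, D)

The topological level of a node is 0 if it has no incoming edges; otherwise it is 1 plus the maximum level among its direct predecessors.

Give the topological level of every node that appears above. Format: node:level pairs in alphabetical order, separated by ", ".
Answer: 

Op 1: add_edge(A, C). Edges now: 1
Op 2: add_edge(E, B). Edges now: 2
Op 3: add_edge(C, F). Edges now: 3
Op 4: add_edge(A, F). Edges now: 4
Op 5: add_edge(E, G). Edges now: 5
Op 6: add_edge(E, F). Edges now: 6
Op 7: add_edge(G, D). Edges now: 7
Op 8: add_edge(A, D). Edges now: 8
Compute levels (Kahn BFS):
  sources (in-degree 0): A, E
  process A: level=0
    A->C: in-degree(C)=0, level(C)=1, enqueue
    A->D: in-degree(D)=1, level(D)>=1
    A->F: in-degree(F)=2, level(F)>=1
  process E: level=0
    E->B: in-degree(B)=0, level(B)=1, enqueue
    E->F: in-degree(F)=1, level(F)>=1
    E->G: in-degree(G)=0, level(G)=1, enqueue
  process C: level=1
    C->F: in-degree(F)=0, level(F)=2, enqueue
  process B: level=1
  process G: level=1
    G->D: in-degree(D)=0, level(D)=2, enqueue
  process F: level=2
  process D: level=2
All levels: A:0, B:1, C:1, D:2, E:0, F:2, G:1

Answer: A:0, B:1, C:1, D:2, E:0, F:2, G:1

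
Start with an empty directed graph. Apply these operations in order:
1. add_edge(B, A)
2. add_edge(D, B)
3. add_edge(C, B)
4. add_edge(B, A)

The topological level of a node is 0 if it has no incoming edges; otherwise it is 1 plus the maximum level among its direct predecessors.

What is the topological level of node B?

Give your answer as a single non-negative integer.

Answer: 1

Derivation:
Op 1: add_edge(B, A). Edges now: 1
Op 2: add_edge(D, B). Edges now: 2
Op 3: add_edge(C, B). Edges now: 3
Op 4: add_edge(B, A) (duplicate, no change). Edges now: 3
Compute levels (Kahn BFS):
  sources (in-degree 0): C, D
  process C: level=0
    C->B: in-degree(B)=1, level(B)>=1
  process D: level=0
    D->B: in-degree(B)=0, level(B)=1, enqueue
  process B: level=1
    B->A: in-degree(A)=0, level(A)=2, enqueue
  process A: level=2
All levels: A:2, B:1, C:0, D:0
level(B) = 1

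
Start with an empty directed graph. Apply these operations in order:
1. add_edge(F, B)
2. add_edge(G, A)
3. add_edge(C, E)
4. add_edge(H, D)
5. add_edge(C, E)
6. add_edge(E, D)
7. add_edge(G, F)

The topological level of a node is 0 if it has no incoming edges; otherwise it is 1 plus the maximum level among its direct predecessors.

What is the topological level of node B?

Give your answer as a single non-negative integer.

Op 1: add_edge(F, B). Edges now: 1
Op 2: add_edge(G, A). Edges now: 2
Op 3: add_edge(C, E). Edges now: 3
Op 4: add_edge(H, D). Edges now: 4
Op 5: add_edge(C, E) (duplicate, no change). Edges now: 4
Op 6: add_edge(E, D). Edges now: 5
Op 7: add_edge(G, F). Edges now: 6
Compute levels (Kahn BFS):
  sources (in-degree 0): C, G, H
  process C: level=0
    C->E: in-degree(E)=0, level(E)=1, enqueue
  process G: level=0
    G->A: in-degree(A)=0, level(A)=1, enqueue
    G->F: in-degree(F)=0, level(F)=1, enqueue
  process H: level=0
    H->D: in-degree(D)=1, level(D)>=1
  process E: level=1
    E->D: in-degree(D)=0, level(D)=2, enqueue
  process A: level=1
  process F: level=1
    F->B: in-degree(B)=0, level(B)=2, enqueue
  process D: level=2
  process B: level=2
All levels: A:1, B:2, C:0, D:2, E:1, F:1, G:0, H:0
level(B) = 2

Answer: 2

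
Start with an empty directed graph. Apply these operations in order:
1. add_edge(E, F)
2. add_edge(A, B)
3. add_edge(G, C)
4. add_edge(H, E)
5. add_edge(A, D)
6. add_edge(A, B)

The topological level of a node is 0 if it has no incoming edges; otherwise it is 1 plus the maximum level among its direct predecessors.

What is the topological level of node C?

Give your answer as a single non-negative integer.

Answer: 1

Derivation:
Op 1: add_edge(E, F). Edges now: 1
Op 2: add_edge(A, B). Edges now: 2
Op 3: add_edge(G, C). Edges now: 3
Op 4: add_edge(H, E). Edges now: 4
Op 5: add_edge(A, D). Edges now: 5
Op 6: add_edge(A, B) (duplicate, no change). Edges now: 5
Compute levels (Kahn BFS):
  sources (in-degree 0): A, G, H
  process A: level=0
    A->B: in-degree(B)=0, level(B)=1, enqueue
    A->D: in-degree(D)=0, level(D)=1, enqueue
  process G: level=0
    G->C: in-degree(C)=0, level(C)=1, enqueue
  process H: level=0
    H->E: in-degree(E)=0, level(E)=1, enqueue
  process B: level=1
  process D: level=1
  process C: level=1
  process E: level=1
    E->F: in-degree(F)=0, level(F)=2, enqueue
  process F: level=2
All levels: A:0, B:1, C:1, D:1, E:1, F:2, G:0, H:0
level(C) = 1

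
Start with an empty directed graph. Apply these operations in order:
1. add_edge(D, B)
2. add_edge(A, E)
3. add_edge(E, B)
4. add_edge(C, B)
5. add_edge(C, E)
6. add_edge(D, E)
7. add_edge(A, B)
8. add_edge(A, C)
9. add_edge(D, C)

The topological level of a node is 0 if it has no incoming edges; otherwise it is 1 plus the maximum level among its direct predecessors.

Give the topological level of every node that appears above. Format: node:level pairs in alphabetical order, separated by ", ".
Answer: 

Op 1: add_edge(D, B). Edges now: 1
Op 2: add_edge(A, E). Edges now: 2
Op 3: add_edge(E, B). Edges now: 3
Op 4: add_edge(C, B). Edges now: 4
Op 5: add_edge(C, E). Edges now: 5
Op 6: add_edge(D, E). Edges now: 6
Op 7: add_edge(A, B). Edges now: 7
Op 8: add_edge(A, C). Edges now: 8
Op 9: add_edge(D, C). Edges now: 9
Compute levels (Kahn BFS):
  sources (in-degree 0): A, D
  process A: level=0
    A->B: in-degree(B)=3, level(B)>=1
    A->C: in-degree(C)=1, level(C)>=1
    A->E: in-degree(E)=2, level(E)>=1
  process D: level=0
    D->B: in-degree(B)=2, level(B)>=1
    D->C: in-degree(C)=0, level(C)=1, enqueue
    D->E: in-degree(E)=1, level(E)>=1
  process C: level=1
    C->B: in-degree(B)=1, level(B)>=2
    C->E: in-degree(E)=0, level(E)=2, enqueue
  process E: level=2
    E->B: in-degree(B)=0, level(B)=3, enqueue
  process B: level=3
All levels: A:0, B:3, C:1, D:0, E:2

Answer: A:0, B:3, C:1, D:0, E:2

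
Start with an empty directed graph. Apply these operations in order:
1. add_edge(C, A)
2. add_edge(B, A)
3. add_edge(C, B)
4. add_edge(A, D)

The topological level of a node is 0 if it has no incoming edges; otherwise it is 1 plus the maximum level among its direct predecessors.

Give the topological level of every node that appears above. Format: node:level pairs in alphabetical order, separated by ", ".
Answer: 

Op 1: add_edge(C, A). Edges now: 1
Op 2: add_edge(B, A). Edges now: 2
Op 3: add_edge(C, B). Edges now: 3
Op 4: add_edge(A, D). Edges now: 4
Compute levels (Kahn BFS):
  sources (in-degree 0): C
  process C: level=0
    C->A: in-degree(A)=1, level(A)>=1
    C->B: in-degree(B)=0, level(B)=1, enqueue
  process B: level=1
    B->A: in-degree(A)=0, level(A)=2, enqueue
  process A: level=2
    A->D: in-degree(D)=0, level(D)=3, enqueue
  process D: level=3
All levels: A:2, B:1, C:0, D:3

Answer: A:2, B:1, C:0, D:3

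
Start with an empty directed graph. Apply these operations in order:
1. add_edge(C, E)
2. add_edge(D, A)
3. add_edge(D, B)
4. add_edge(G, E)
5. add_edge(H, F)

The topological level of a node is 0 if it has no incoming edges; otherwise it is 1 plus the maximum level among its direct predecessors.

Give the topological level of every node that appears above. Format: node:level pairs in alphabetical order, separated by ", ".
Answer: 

Answer: A:1, B:1, C:0, D:0, E:1, F:1, G:0, H:0

Derivation:
Op 1: add_edge(C, E). Edges now: 1
Op 2: add_edge(D, A). Edges now: 2
Op 3: add_edge(D, B). Edges now: 3
Op 4: add_edge(G, E). Edges now: 4
Op 5: add_edge(H, F). Edges now: 5
Compute levels (Kahn BFS):
  sources (in-degree 0): C, D, G, H
  process C: level=0
    C->E: in-degree(E)=1, level(E)>=1
  process D: level=0
    D->A: in-degree(A)=0, level(A)=1, enqueue
    D->B: in-degree(B)=0, level(B)=1, enqueue
  process G: level=0
    G->E: in-degree(E)=0, level(E)=1, enqueue
  process H: level=0
    H->F: in-degree(F)=0, level(F)=1, enqueue
  process A: level=1
  process B: level=1
  process E: level=1
  process F: level=1
All levels: A:1, B:1, C:0, D:0, E:1, F:1, G:0, H:0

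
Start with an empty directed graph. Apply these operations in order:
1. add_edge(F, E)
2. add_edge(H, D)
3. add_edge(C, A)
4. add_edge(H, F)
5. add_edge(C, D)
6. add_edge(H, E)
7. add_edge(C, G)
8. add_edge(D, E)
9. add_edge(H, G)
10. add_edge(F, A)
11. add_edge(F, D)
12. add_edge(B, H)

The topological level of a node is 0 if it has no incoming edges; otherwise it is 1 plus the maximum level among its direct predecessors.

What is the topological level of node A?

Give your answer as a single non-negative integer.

Answer: 3

Derivation:
Op 1: add_edge(F, E). Edges now: 1
Op 2: add_edge(H, D). Edges now: 2
Op 3: add_edge(C, A). Edges now: 3
Op 4: add_edge(H, F). Edges now: 4
Op 5: add_edge(C, D). Edges now: 5
Op 6: add_edge(H, E). Edges now: 6
Op 7: add_edge(C, G). Edges now: 7
Op 8: add_edge(D, E). Edges now: 8
Op 9: add_edge(H, G). Edges now: 9
Op 10: add_edge(F, A). Edges now: 10
Op 11: add_edge(F, D). Edges now: 11
Op 12: add_edge(B, H). Edges now: 12
Compute levels (Kahn BFS):
  sources (in-degree 0): B, C
  process B: level=0
    B->H: in-degree(H)=0, level(H)=1, enqueue
  process C: level=0
    C->A: in-degree(A)=1, level(A)>=1
    C->D: in-degree(D)=2, level(D)>=1
    C->G: in-degree(G)=1, level(G)>=1
  process H: level=1
    H->D: in-degree(D)=1, level(D)>=2
    H->E: in-degree(E)=2, level(E)>=2
    H->F: in-degree(F)=0, level(F)=2, enqueue
    H->G: in-degree(G)=0, level(G)=2, enqueue
  process F: level=2
    F->A: in-degree(A)=0, level(A)=3, enqueue
    F->D: in-degree(D)=0, level(D)=3, enqueue
    F->E: in-degree(E)=1, level(E)>=3
  process G: level=2
  process A: level=3
  process D: level=3
    D->E: in-degree(E)=0, level(E)=4, enqueue
  process E: level=4
All levels: A:3, B:0, C:0, D:3, E:4, F:2, G:2, H:1
level(A) = 3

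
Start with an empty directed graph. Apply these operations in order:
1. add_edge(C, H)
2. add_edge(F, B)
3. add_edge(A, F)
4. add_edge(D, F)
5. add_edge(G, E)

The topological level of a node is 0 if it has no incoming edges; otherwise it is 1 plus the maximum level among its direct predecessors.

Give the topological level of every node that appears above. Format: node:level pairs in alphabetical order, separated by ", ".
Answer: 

Op 1: add_edge(C, H). Edges now: 1
Op 2: add_edge(F, B). Edges now: 2
Op 3: add_edge(A, F). Edges now: 3
Op 4: add_edge(D, F). Edges now: 4
Op 5: add_edge(G, E). Edges now: 5
Compute levels (Kahn BFS):
  sources (in-degree 0): A, C, D, G
  process A: level=0
    A->F: in-degree(F)=1, level(F)>=1
  process C: level=0
    C->H: in-degree(H)=0, level(H)=1, enqueue
  process D: level=0
    D->F: in-degree(F)=0, level(F)=1, enqueue
  process G: level=0
    G->E: in-degree(E)=0, level(E)=1, enqueue
  process H: level=1
  process F: level=1
    F->B: in-degree(B)=0, level(B)=2, enqueue
  process E: level=1
  process B: level=2
All levels: A:0, B:2, C:0, D:0, E:1, F:1, G:0, H:1

Answer: A:0, B:2, C:0, D:0, E:1, F:1, G:0, H:1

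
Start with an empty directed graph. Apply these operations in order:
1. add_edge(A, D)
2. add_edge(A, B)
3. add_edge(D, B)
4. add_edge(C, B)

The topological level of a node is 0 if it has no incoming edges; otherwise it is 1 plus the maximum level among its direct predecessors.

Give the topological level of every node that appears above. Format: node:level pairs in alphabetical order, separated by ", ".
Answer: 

Answer: A:0, B:2, C:0, D:1

Derivation:
Op 1: add_edge(A, D). Edges now: 1
Op 2: add_edge(A, B). Edges now: 2
Op 3: add_edge(D, B). Edges now: 3
Op 4: add_edge(C, B). Edges now: 4
Compute levels (Kahn BFS):
  sources (in-degree 0): A, C
  process A: level=0
    A->B: in-degree(B)=2, level(B)>=1
    A->D: in-degree(D)=0, level(D)=1, enqueue
  process C: level=0
    C->B: in-degree(B)=1, level(B)>=1
  process D: level=1
    D->B: in-degree(B)=0, level(B)=2, enqueue
  process B: level=2
All levels: A:0, B:2, C:0, D:1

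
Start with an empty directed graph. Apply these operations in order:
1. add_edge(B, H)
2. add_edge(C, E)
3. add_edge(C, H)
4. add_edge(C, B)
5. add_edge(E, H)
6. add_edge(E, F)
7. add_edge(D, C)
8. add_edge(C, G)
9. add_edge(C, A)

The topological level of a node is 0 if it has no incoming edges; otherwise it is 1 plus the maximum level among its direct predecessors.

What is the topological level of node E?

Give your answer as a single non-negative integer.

Op 1: add_edge(B, H). Edges now: 1
Op 2: add_edge(C, E). Edges now: 2
Op 3: add_edge(C, H). Edges now: 3
Op 4: add_edge(C, B). Edges now: 4
Op 5: add_edge(E, H). Edges now: 5
Op 6: add_edge(E, F). Edges now: 6
Op 7: add_edge(D, C). Edges now: 7
Op 8: add_edge(C, G). Edges now: 8
Op 9: add_edge(C, A). Edges now: 9
Compute levels (Kahn BFS):
  sources (in-degree 0): D
  process D: level=0
    D->C: in-degree(C)=0, level(C)=1, enqueue
  process C: level=1
    C->A: in-degree(A)=0, level(A)=2, enqueue
    C->B: in-degree(B)=0, level(B)=2, enqueue
    C->E: in-degree(E)=0, level(E)=2, enqueue
    C->G: in-degree(G)=0, level(G)=2, enqueue
    C->H: in-degree(H)=2, level(H)>=2
  process A: level=2
  process B: level=2
    B->H: in-degree(H)=1, level(H)>=3
  process E: level=2
    E->F: in-degree(F)=0, level(F)=3, enqueue
    E->H: in-degree(H)=0, level(H)=3, enqueue
  process G: level=2
  process F: level=3
  process H: level=3
All levels: A:2, B:2, C:1, D:0, E:2, F:3, G:2, H:3
level(E) = 2

Answer: 2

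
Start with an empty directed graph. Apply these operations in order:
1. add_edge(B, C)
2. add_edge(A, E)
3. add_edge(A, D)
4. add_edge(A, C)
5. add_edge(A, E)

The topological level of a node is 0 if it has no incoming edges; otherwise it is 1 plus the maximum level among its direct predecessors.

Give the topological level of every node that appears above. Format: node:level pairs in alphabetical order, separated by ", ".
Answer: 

Answer: A:0, B:0, C:1, D:1, E:1

Derivation:
Op 1: add_edge(B, C). Edges now: 1
Op 2: add_edge(A, E). Edges now: 2
Op 3: add_edge(A, D). Edges now: 3
Op 4: add_edge(A, C). Edges now: 4
Op 5: add_edge(A, E) (duplicate, no change). Edges now: 4
Compute levels (Kahn BFS):
  sources (in-degree 0): A, B
  process A: level=0
    A->C: in-degree(C)=1, level(C)>=1
    A->D: in-degree(D)=0, level(D)=1, enqueue
    A->E: in-degree(E)=0, level(E)=1, enqueue
  process B: level=0
    B->C: in-degree(C)=0, level(C)=1, enqueue
  process D: level=1
  process E: level=1
  process C: level=1
All levels: A:0, B:0, C:1, D:1, E:1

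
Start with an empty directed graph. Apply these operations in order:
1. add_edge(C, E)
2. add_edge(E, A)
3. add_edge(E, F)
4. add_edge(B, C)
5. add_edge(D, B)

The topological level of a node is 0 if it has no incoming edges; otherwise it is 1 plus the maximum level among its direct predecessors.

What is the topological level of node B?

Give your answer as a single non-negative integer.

Answer: 1

Derivation:
Op 1: add_edge(C, E). Edges now: 1
Op 2: add_edge(E, A). Edges now: 2
Op 3: add_edge(E, F). Edges now: 3
Op 4: add_edge(B, C). Edges now: 4
Op 5: add_edge(D, B). Edges now: 5
Compute levels (Kahn BFS):
  sources (in-degree 0): D
  process D: level=0
    D->B: in-degree(B)=0, level(B)=1, enqueue
  process B: level=1
    B->C: in-degree(C)=0, level(C)=2, enqueue
  process C: level=2
    C->E: in-degree(E)=0, level(E)=3, enqueue
  process E: level=3
    E->A: in-degree(A)=0, level(A)=4, enqueue
    E->F: in-degree(F)=0, level(F)=4, enqueue
  process A: level=4
  process F: level=4
All levels: A:4, B:1, C:2, D:0, E:3, F:4
level(B) = 1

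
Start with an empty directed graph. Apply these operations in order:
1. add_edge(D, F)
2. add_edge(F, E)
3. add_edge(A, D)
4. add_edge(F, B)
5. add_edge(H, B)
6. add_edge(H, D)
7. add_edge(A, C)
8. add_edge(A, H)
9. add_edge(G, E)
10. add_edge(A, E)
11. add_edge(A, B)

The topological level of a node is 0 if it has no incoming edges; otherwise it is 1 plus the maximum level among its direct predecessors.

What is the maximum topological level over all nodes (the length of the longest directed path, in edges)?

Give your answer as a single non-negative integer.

Op 1: add_edge(D, F). Edges now: 1
Op 2: add_edge(F, E). Edges now: 2
Op 3: add_edge(A, D). Edges now: 3
Op 4: add_edge(F, B). Edges now: 4
Op 5: add_edge(H, B). Edges now: 5
Op 6: add_edge(H, D). Edges now: 6
Op 7: add_edge(A, C). Edges now: 7
Op 8: add_edge(A, H). Edges now: 8
Op 9: add_edge(G, E). Edges now: 9
Op 10: add_edge(A, E). Edges now: 10
Op 11: add_edge(A, B). Edges now: 11
Compute levels (Kahn BFS):
  sources (in-degree 0): A, G
  process A: level=0
    A->B: in-degree(B)=2, level(B)>=1
    A->C: in-degree(C)=0, level(C)=1, enqueue
    A->D: in-degree(D)=1, level(D)>=1
    A->E: in-degree(E)=2, level(E)>=1
    A->H: in-degree(H)=0, level(H)=1, enqueue
  process G: level=0
    G->E: in-degree(E)=1, level(E)>=1
  process C: level=1
  process H: level=1
    H->B: in-degree(B)=1, level(B)>=2
    H->D: in-degree(D)=0, level(D)=2, enqueue
  process D: level=2
    D->F: in-degree(F)=0, level(F)=3, enqueue
  process F: level=3
    F->B: in-degree(B)=0, level(B)=4, enqueue
    F->E: in-degree(E)=0, level(E)=4, enqueue
  process B: level=4
  process E: level=4
All levels: A:0, B:4, C:1, D:2, E:4, F:3, G:0, H:1
max level = 4

Answer: 4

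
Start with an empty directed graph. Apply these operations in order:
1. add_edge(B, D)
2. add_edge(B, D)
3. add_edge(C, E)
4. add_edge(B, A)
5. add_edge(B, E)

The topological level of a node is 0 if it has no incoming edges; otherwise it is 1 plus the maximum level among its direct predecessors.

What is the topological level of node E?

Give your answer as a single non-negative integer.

Op 1: add_edge(B, D). Edges now: 1
Op 2: add_edge(B, D) (duplicate, no change). Edges now: 1
Op 3: add_edge(C, E). Edges now: 2
Op 4: add_edge(B, A). Edges now: 3
Op 5: add_edge(B, E). Edges now: 4
Compute levels (Kahn BFS):
  sources (in-degree 0): B, C
  process B: level=0
    B->A: in-degree(A)=0, level(A)=1, enqueue
    B->D: in-degree(D)=0, level(D)=1, enqueue
    B->E: in-degree(E)=1, level(E)>=1
  process C: level=0
    C->E: in-degree(E)=0, level(E)=1, enqueue
  process A: level=1
  process D: level=1
  process E: level=1
All levels: A:1, B:0, C:0, D:1, E:1
level(E) = 1

Answer: 1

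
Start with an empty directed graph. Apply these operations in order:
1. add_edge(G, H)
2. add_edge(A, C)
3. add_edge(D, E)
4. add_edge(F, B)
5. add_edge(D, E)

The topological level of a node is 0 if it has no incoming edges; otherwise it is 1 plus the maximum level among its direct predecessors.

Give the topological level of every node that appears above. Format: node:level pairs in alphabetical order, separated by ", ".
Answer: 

Op 1: add_edge(G, H). Edges now: 1
Op 2: add_edge(A, C). Edges now: 2
Op 3: add_edge(D, E). Edges now: 3
Op 4: add_edge(F, B). Edges now: 4
Op 5: add_edge(D, E) (duplicate, no change). Edges now: 4
Compute levels (Kahn BFS):
  sources (in-degree 0): A, D, F, G
  process A: level=0
    A->C: in-degree(C)=0, level(C)=1, enqueue
  process D: level=0
    D->E: in-degree(E)=0, level(E)=1, enqueue
  process F: level=0
    F->B: in-degree(B)=0, level(B)=1, enqueue
  process G: level=0
    G->H: in-degree(H)=0, level(H)=1, enqueue
  process C: level=1
  process E: level=1
  process B: level=1
  process H: level=1
All levels: A:0, B:1, C:1, D:0, E:1, F:0, G:0, H:1

Answer: A:0, B:1, C:1, D:0, E:1, F:0, G:0, H:1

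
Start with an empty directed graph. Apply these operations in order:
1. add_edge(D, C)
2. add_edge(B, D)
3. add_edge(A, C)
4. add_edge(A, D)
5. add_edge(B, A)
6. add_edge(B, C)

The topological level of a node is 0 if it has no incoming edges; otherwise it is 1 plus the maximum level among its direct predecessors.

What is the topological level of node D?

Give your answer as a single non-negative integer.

Answer: 2

Derivation:
Op 1: add_edge(D, C). Edges now: 1
Op 2: add_edge(B, D). Edges now: 2
Op 3: add_edge(A, C). Edges now: 3
Op 4: add_edge(A, D). Edges now: 4
Op 5: add_edge(B, A). Edges now: 5
Op 6: add_edge(B, C). Edges now: 6
Compute levels (Kahn BFS):
  sources (in-degree 0): B
  process B: level=0
    B->A: in-degree(A)=0, level(A)=1, enqueue
    B->C: in-degree(C)=2, level(C)>=1
    B->D: in-degree(D)=1, level(D)>=1
  process A: level=1
    A->C: in-degree(C)=1, level(C)>=2
    A->D: in-degree(D)=0, level(D)=2, enqueue
  process D: level=2
    D->C: in-degree(C)=0, level(C)=3, enqueue
  process C: level=3
All levels: A:1, B:0, C:3, D:2
level(D) = 2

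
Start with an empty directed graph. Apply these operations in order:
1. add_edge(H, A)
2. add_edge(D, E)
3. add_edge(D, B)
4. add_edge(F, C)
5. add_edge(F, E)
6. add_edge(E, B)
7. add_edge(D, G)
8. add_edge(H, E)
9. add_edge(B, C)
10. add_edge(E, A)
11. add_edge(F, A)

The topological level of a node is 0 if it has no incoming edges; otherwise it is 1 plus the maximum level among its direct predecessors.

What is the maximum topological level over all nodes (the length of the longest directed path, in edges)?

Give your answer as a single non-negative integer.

Answer: 3

Derivation:
Op 1: add_edge(H, A). Edges now: 1
Op 2: add_edge(D, E). Edges now: 2
Op 3: add_edge(D, B). Edges now: 3
Op 4: add_edge(F, C). Edges now: 4
Op 5: add_edge(F, E). Edges now: 5
Op 6: add_edge(E, B). Edges now: 6
Op 7: add_edge(D, G). Edges now: 7
Op 8: add_edge(H, E). Edges now: 8
Op 9: add_edge(B, C). Edges now: 9
Op 10: add_edge(E, A). Edges now: 10
Op 11: add_edge(F, A). Edges now: 11
Compute levels (Kahn BFS):
  sources (in-degree 0): D, F, H
  process D: level=0
    D->B: in-degree(B)=1, level(B)>=1
    D->E: in-degree(E)=2, level(E)>=1
    D->G: in-degree(G)=0, level(G)=1, enqueue
  process F: level=0
    F->A: in-degree(A)=2, level(A)>=1
    F->C: in-degree(C)=1, level(C)>=1
    F->E: in-degree(E)=1, level(E)>=1
  process H: level=0
    H->A: in-degree(A)=1, level(A)>=1
    H->E: in-degree(E)=0, level(E)=1, enqueue
  process G: level=1
  process E: level=1
    E->A: in-degree(A)=0, level(A)=2, enqueue
    E->B: in-degree(B)=0, level(B)=2, enqueue
  process A: level=2
  process B: level=2
    B->C: in-degree(C)=0, level(C)=3, enqueue
  process C: level=3
All levels: A:2, B:2, C:3, D:0, E:1, F:0, G:1, H:0
max level = 3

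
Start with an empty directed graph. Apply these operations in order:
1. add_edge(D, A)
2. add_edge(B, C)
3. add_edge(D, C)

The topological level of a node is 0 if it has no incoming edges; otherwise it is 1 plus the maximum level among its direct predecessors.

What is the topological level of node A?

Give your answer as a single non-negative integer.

Answer: 1

Derivation:
Op 1: add_edge(D, A). Edges now: 1
Op 2: add_edge(B, C). Edges now: 2
Op 3: add_edge(D, C). Edges now: 3
Compute levels (Kahn BFS):
  sources (in-degree 0): B, D
  process B: level=0
    B->C: in-degree(C)=1, level(C)>=1
  process D: level=0
    D->A: in-degree(A)=0, level(A)=1, enqueue
    D->C: in-degree(C)=0, level(C)=1, enqueue
  process A: level=1
  process C: level=1
All levels: A:1, B:0, C:1, D:0
level(A) = 1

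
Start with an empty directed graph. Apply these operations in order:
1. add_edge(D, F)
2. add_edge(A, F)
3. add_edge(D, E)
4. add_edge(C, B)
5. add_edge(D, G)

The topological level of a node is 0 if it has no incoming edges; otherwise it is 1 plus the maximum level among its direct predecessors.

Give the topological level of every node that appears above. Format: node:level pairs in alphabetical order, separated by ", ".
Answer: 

Op 1: add_edge(D, F). Edges now: 1
Op 2: add_edge(A, F). Edges now: 2
Op 3: add_edge(D, E). Edges now: 3
Op 4: add_edge(C, B). Edges now: 4
Op 5: add_edge(D, G). Edges now: 5
Compute levels (Kahn BFS):
  sources (in-degree 0): A, C, D
  process A: level=0
    A->F: in-degree(F)=1, level(F)>=1
  process C: level=0
    C->B: in-degree(B)=0, level(B)=1, enqueue
  process D: level=0
    D->E: in-degree(E)=0, level(E)=1, enqueue
    D->F: in-degree(F)=0, level(F)=1, enqueue
    D->G: in-degree(G)=0, level(G)=1, enqueue
  process B: level=1
  process E: level=1
  process F: level=1
  process G: level=1
All levels: A:0, B:1, C:0, D:0, E:1, F:1, G:1

Answer: A:0, B:1, C:0, D:0, E:1, F:1, G:1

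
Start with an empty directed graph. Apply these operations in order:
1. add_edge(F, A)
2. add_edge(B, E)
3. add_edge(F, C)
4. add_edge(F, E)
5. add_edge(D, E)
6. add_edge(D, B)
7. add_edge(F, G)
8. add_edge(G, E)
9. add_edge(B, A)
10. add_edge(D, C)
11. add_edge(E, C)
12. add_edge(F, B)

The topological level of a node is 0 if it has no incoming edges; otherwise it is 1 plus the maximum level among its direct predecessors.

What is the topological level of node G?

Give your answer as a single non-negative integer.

Op 1: add_edge(F, A). Edges now: 1
Op 2: add_edge(B, E). Edges now: 2
Op 3: add_edge(F, C). Edges now: 3
Op 4: add_edge(F, E). Edges now: 4
Op 5: add_edge(D, E). Edges now: 5
Op 6: add_edge(D, B). Edges now: 6
Op 7: add_edge(F, G). Edges now: 7
Op 8: add_edge(G, E). Edges now: 8
Op 9: add_edge(B, A). Edges now: 9
Op 10: add_edge(D, C). Edges now: 10
Op 11: add_edge(E, C). Edges now: 11
Op 12: add_edge(F, B). Edges now: 12
Compute levels (Kahn BFS):
  sources (in-degree 0): D, F
  process D: level=0
    D->B: in-degree(B)=1, level(B)>=1
    D->C: in-degree(C)=2, level(C)>=1
    D->E: in-degree(E)=3, level(E)>=1
  process F: level=0
    F->A: in-degree(A)=1, level(A)>=1
    F->B: in-degree(B)=0, level(B)=1, enqueue
    F->C: in-degree(C)=1, level(C)>=1
    F->E: in-degree(E)=2, level(E)>=1
    F->G: in-degree(G)=0, level(G)=1, enqueue
  process B: level=1
    B->A: in-degree(A)=0, level(A)=2, enqueue
    B->E: in-degree(E)=1, level(E)>=2
  process G: level=1
    G->E: in-degree(E)=0, level(E)=2, enqueue
  process A: level=2
  process E: level=2
    E->C: in-degree(C)=0, level(C)=3, enqueue
  process C: level=3
All levels: A:2, B:1, C:3, D:0, E:2, F:0, G:1
level(G) = 1

Answer: 1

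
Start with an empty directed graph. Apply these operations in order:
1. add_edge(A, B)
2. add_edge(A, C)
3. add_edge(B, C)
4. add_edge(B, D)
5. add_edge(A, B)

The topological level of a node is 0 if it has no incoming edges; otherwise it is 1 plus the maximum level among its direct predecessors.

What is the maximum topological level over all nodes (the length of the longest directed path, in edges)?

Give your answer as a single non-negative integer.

Answer: 2

Derivation:
Op 1: add_edge(A, B). Edges now: 1
Op 2: add_edge(A, C). Edges now: 2
Op 3: add_edge(B, C). Edges now: 3
Op 4: add_edge(B, D). Edges now: 4
Op 5: add_edge(A, B) (duplicate, no change). Edges now: 4
Compute levels (Kahn BFS):
  sources (in-degree 0): A
  process A: level=0
    A->B: in-degree(B)=0, level(B)=1, enqueue
    A->C: in-degree(C)=1, level(C)>=1
  process B: level=1
    B->C: in-degree(C)=0, level(C)=2, enqueue
    B->D: in-degree(D)=0, level(D)=2, enqueue
  process C: level=2
  process D: level=2
All levels: A:0, B:1, C:2, D:2
max level = 2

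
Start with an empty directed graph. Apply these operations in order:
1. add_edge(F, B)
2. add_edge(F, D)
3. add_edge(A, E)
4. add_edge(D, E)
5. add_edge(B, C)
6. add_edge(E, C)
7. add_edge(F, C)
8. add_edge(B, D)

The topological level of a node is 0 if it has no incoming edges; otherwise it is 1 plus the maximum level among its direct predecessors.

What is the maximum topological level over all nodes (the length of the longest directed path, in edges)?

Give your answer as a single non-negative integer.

Answer: 4

Derivation:
Op 1: add_edge(F, B). Edges now: 1
Op 2: add_edge(F, D). Edges now: 2
Op 3: add_edge(A, E). Edges now: 3
Op 4: add_edge(D, E). Edges now: 4
Op 5: add_edge(B, C). Edges now: 5
Op 6: add_edge(E, C). Edges now: 6
Op 7: add_edge(F, C). Edges now: 7
Op 8: add_edge(B, D). Edges now: 8
Compute levels (Kahn BFS):
  sources (in-degree 0): A, F
  process A: level=0
    A->E: in-degree(E)=1, level(E)>=1
  process F: level=0
    F->B: in-degree(B)=0, level(B)=1, enqueue
    F->C: in-degree(C)=2, level(C)>=1
    F->D: in-degree(D)=1, level(D)>=1
  process B: level=1
    B->C: in-degree(C)=1, level(C)>=2
    B->D: in-degree(D)=0, level(D)=2, enqueue
  process D: level=2
    D->E: in-degree(E)=0, level(E)=3, enqueue
  process E: level=3
    E->C: in-degree(C)=0, level(C)=4, enqueue
  process C: level=4
All levels: A:0, B:1, C:4, D:2, E:3, F:0
max level = 4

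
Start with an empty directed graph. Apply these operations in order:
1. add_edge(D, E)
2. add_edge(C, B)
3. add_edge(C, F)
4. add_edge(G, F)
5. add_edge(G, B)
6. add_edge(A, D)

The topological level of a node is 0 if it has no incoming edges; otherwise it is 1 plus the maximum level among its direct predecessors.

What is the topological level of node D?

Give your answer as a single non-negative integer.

Answer: 1

Derivation:
Op 1: add_edge(D, E). Edges now: 1
Op 2: add_edge(C, B). Edges now: 2
Op 3: add_edge(C, F). Edges now: 3
Op 4: add_edge(G, F). Edges now: 4
Op 5: add_edge(G, B). Edges now: 5
Op 6: add_edge(A, D). Edges now: 6
Compute levels (Kahn BFS):
  sources (in-degree 0): A, C, G
  process A: level=0
    A->D: in-degree(D)=0, level(D)=1, enqueue
  process C: level=0
    C->B: in-degree(B)=1, level(B)>=1
    C->F: in-degree(F)=1, level(F)>=1
  process G: level=0
    G->B: in-degree(B)=0, level(B)=1, enqueue
    G->F: in-degree(F)=0, level(F)=1, enqueue
  process D: level=1
    D->E: in-degree(E)=0, level(E)=2, enqueue
  process B: level=1
  process F: level=1
  process E: level=2
All levels: A:0, B:1, C:0, D:1, E:2, F:1, G:0
level(D) = 1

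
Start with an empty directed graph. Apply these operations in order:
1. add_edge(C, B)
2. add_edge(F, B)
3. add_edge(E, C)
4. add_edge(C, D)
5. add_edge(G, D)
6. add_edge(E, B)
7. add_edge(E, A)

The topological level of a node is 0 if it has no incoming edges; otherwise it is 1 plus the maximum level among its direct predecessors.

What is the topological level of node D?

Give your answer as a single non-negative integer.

Op 1: add_edge(C, B). Edges now: 1
Op 2: add_edge(F, B). Edges now: 2
Op 3: add_edge(E, C). Edges now: 3
Op 4: add_edge(C, D). Edges now: 4
Op 5: add_edge(G, D). Edges now: 5
Op 6: add_edge(E, B). Edges now: 6
Op 7: add_edge(E, A). Edges now: 7
Compute levels (Kahn BFS):
  sources (in-degree 0): E, F, G
  process E: level=0
    E->A: in-degree(A)=0, level(A)=1, enqueue
    E->B: in-degree(B)=2, level(B)>=1
    E->C: in-degree(C)=0, level(C)=1, enqueue
  process F: level=0
    F->B: in-degree(B)=1, level(B)>=1
  process G: level=0
    G->D: in-degree(D)=1, level(D)>=1
  process A: level=1
  process C: level=1
    C->B: in-degree(B)=0, level(B)=2, enqueue
    C->D: in-degree(D)=0, level(D)=2, enqueue
  process B: level=2
  process D: level=2
All levels: A:1, B:2, C:1, D:2, E:0, F:0, G:0
level(D) = 2

Answer: 2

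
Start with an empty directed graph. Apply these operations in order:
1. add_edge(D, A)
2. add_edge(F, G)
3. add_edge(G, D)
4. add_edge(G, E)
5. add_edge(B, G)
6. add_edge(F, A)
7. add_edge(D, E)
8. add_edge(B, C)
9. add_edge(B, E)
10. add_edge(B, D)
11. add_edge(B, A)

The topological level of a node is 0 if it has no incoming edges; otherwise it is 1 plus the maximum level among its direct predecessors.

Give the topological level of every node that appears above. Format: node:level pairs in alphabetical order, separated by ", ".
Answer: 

Answer: A:3, B:0, C:1, D:2, E:3, F:0, G:1

Derivation:
Op 1: add_edge(D, A). Edges now: 1
Op 2: add_edge(F, G). Edges now: 2
Op 3: add_edge(G, D). Edges now: 3
Op 4: add_edge(G, E). Edges now: 4
Op 5: add_edge(B, G). Edges now: 5
Op 6: add_edge(F, A). Edges now: 6
Op 7: add_edge(D, E). Edges now: 7
Op 8: add_edge(B, C). Edges now: 8
Op 9: add_edge(B, E). Edges now: 9
Op 10: add_edge(B, D). Edges now: 10
Op 11: add_edge(B, A). Edges now: 11
Compute levels (Kahn BFS):
  sources (in-degree 0): B, F
  process B: level=0
    B->A: in-degree(A)=2, level(A)>=1
    B->C: in-degree(C)=0, level(C)=1, enqueue
    B->D: in-degree(D)=1, level(D)>=1
    B->E: in-degree(E)=2, level(E)>=1
    B->G: in-degree(G)=1, level(G)>=1
  process F: level=0
    F->A: in-degree(A)=1, level(A)>=1
    F->G: in-degree(G)=0, level(G)=1, enqueue
  process C: level=1
  process G: level=1
    G->D: in-degree(D)=0, level(D)=2, enqueue
    G->E: in-degree(E)=1, level(E)>=2
  process D: level=2
    D->A: in-degree(A)=0, level(A)=3, enqueue
    D->E: in-degree(E)=0, level(E)=3, enqueue
  process A: level=3
  process E: level=3
All levels: A:3, B:0, C:1, D:2, E:3, F:0, G:1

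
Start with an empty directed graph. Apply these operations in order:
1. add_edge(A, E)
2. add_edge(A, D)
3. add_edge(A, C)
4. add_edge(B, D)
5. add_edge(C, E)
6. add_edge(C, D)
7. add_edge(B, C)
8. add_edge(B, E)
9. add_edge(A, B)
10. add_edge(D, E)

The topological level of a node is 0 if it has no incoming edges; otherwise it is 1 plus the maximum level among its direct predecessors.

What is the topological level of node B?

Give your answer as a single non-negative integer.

Op 1: add_edge(A, E). Edges now: 1
Op 2: add_edge(A, D). Edges now: 2
Op 3: add_edge(A, C). Edges now: 3
Op 4: add_edge(B, D). Edges now: 4
Op 5: add_edge(C, E). Edges now: 5
Op 6: add_edge(C, D). Edges now: 6
Op 7: add_edge(B, C). Edges now: 7
Op 8: add_edge(B, E). Edges now: 8
Op 9: add_edge(A, B). Edges now: 9
Op 10: add_edge(D, E). Edges now: 10
Compute levels (Kahn BFS):
  sources (in-degree 0): A
  process A: level=0
    A->B: in-degree(B)=0, level(B)=1, enqueue
    A->C: in-degree(C)=1, level(C)>=1
    A->D: in-degree(D)=2, level(D)>=1
    A->E: in-degree(E)=3, level(E)>=1
  process B: level=1
    B->C: in-degree(C)=0, level(C)=2, enqueue
    B->D: in-degree(D)=1, level(D)>=2
    B->E: in-degree(E)=2, level(E)>=2
  process C: level=2
    C->D: in-degree(D)=0, level(D)=3, enqueue
    C->E: in-degree(E)=1, level(E)>=3
  process D: level=3
    D->E: in-degree(E)=0, level(E)=4, enqueue
  process E: level=4
All levels: A:0, B:1, C:2, D:3, E:4
level(B) = 1

Answer: 1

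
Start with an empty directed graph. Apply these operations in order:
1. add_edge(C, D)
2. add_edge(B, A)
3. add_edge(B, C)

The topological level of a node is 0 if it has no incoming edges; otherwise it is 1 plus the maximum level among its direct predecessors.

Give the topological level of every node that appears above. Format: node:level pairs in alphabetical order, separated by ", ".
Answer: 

Op 1: add_edge(C, D). Edges now: 1
Op 2: add_edge(B, A). Edges now: 2
Op 3: add_edge(B, C). Edges now: 3
Compute levels (Kahn BFS):
  sources (in-degree 0): B
  process B: level=0
    B->A: in-degree(A)=0, level(A)=1, enqueue
    B->C: in-degree(C)=0, level(C)=1, enqueue
  process A: level=1
  process C: level=1
    C->D: in-degree(D)=0, level(D)=2, enqueue
  process D: level=2
All levels: A:1, B:0, C:1, D:2

Answer: A:1, B:0, C:1, D:2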